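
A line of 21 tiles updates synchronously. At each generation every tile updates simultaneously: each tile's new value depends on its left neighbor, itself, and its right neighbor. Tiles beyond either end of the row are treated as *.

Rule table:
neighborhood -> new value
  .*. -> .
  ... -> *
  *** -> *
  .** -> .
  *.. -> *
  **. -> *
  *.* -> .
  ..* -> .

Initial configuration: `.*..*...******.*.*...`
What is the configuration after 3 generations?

**..*..**..*******...

..*..**..*****....**.
*..*..**..*******..*.
**..*..**..*******...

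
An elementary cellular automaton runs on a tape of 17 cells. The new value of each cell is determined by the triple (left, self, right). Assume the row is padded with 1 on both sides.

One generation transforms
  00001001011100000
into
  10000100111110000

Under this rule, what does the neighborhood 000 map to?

At position 1 the neighborhood is 000; the next row has 0 there.

0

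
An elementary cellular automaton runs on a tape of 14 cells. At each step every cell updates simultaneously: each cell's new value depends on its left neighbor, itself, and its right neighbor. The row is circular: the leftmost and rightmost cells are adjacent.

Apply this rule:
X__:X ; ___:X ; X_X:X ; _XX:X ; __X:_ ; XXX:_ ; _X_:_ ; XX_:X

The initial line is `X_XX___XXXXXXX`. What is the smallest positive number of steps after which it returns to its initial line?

7

XXXXXX_X______
X____XX_XXXXX_
_XXX_XXXX___XX
XX_XXX__XXX_XX
_XXX_XX_X_XXX_
_X_XXXXX_XX_XX
X_XX___XXXXXXX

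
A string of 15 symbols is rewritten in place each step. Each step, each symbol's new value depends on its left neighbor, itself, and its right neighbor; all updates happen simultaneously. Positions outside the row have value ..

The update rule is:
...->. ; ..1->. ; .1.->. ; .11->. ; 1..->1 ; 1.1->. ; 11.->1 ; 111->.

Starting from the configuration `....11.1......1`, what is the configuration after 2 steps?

......1..1.....

.....1..1......
......1..1.....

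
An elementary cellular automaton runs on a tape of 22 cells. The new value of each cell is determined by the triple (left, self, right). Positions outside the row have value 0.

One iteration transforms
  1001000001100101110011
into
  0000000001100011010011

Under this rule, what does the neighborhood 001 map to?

At position 2 the neighborhood is 001; the next row has 0 there.

0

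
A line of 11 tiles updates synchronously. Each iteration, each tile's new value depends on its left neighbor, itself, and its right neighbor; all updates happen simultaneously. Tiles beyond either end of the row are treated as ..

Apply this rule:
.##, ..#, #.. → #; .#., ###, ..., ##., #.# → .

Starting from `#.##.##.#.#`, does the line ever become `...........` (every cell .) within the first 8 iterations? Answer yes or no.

..#..#.....
.#.##.#....
#..#...#...
.##.#.#.#..
##.......#.
#.#.....#.#
...#...#...
..#.#.#.#..
iteration 8 is ..#.#.#.#.., still not uniform .

no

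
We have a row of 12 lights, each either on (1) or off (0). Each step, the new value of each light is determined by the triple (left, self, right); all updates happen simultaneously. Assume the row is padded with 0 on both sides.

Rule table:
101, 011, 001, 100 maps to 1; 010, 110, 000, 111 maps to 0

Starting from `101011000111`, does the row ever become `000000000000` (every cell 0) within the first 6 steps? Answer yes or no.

010110101100
101101011010
011010110101
110101101010
101011010101
010110101010
step 6 is 010110101010, still not uniform 0

no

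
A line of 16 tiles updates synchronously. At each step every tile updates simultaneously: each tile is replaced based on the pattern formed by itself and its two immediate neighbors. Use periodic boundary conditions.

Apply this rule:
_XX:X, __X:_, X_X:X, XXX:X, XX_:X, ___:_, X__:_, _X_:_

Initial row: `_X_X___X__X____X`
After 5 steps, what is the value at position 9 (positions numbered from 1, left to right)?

X_X_____________
_X______________
________________
________________  (fixed point — unchanged through step 5)
position 9 holds _

_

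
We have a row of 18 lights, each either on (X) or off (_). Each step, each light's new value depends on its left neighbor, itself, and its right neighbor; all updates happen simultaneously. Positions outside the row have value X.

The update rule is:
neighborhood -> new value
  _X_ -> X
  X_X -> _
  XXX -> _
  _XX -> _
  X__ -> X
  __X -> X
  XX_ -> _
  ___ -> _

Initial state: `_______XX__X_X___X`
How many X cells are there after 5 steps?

X_____X__XXX_XX_X_
_X___XXXX_______X_
_XX_X____X_____XX_
____XX__XXX___X___
X__X__XX___X_XXX_X
count of X: 9

9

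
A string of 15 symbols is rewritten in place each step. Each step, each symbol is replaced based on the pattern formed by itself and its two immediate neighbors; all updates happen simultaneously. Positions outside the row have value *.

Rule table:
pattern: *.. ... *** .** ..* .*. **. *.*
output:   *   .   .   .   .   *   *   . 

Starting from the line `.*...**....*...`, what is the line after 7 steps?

*..**..**..*.*.

step 1: .**...**...**..
step 2: ..**...**...**.
step 3: *..**...**...*.
step 4: **..**...**..*.
step 5: .**..**...**.*.
step 6: ..**..**...*.*.
step 7: *..**..**..*.*.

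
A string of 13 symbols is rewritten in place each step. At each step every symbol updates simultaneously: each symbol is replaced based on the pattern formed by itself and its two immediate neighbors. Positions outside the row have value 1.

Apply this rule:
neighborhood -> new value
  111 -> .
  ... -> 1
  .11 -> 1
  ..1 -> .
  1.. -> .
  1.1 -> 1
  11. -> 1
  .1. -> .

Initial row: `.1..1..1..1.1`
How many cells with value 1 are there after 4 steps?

9

1..........11
1.11111111.1.
111......11.1
..1.1111.1111
count of 1: 9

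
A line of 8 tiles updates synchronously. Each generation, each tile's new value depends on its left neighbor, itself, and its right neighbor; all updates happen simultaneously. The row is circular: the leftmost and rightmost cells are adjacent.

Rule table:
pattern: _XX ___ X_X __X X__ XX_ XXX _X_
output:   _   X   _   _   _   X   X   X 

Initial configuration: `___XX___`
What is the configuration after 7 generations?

_X__X_X_

generation 1: XX__X_XX
generation 2: XX__X__X
generation 3: XX__X___
generation 4: _X__X_X_
generation 5: _X__X_X_  (fixed point — unchanged through generation 7)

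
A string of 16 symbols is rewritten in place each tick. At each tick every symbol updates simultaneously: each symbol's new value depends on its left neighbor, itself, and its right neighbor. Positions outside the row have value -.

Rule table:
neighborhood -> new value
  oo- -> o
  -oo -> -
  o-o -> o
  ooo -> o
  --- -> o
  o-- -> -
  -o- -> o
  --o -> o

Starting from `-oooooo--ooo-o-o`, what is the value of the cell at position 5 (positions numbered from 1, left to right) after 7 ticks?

-

tick 1: o-ooooo-o-oooooo
tick 2: oo-ooooooo-ooooo
tick 3: -oo-ooooooo-oooo
tick 4: o-oo-ooooooo-ooo
tick 5: oo-oo-ooooooo-oo
tick 6: -oo-oo-ooooooo-o
tick 7: o-oo-oo-oooooooo
position 5 holds -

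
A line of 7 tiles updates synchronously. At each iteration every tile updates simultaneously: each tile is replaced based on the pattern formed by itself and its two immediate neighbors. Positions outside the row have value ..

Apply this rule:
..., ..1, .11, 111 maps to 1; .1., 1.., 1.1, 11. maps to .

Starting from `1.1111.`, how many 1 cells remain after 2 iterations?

5

iteration 1: ..111..
iteration 2: 1111..1
count of 1: 5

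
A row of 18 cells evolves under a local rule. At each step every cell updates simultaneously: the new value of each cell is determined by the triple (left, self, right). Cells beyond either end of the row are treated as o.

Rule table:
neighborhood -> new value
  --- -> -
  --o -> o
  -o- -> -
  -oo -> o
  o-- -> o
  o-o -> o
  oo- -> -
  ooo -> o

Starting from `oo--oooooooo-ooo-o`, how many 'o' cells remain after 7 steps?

o-ooooooooo-ooo-oo
-ooooooooo-ooo-ooo
ooooooooo-ooo-oooo
oooooooo-ooo-ooooo
ooooooo-ooo-oooooo
oooooo-ooo-ooooooo
ooooo-ooo-oooooooo
count of o: 16

16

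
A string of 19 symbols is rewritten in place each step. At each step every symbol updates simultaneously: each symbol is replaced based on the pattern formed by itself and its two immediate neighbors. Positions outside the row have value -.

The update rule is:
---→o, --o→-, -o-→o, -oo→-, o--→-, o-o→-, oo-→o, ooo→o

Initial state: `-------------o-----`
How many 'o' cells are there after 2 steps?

15

oooooooooooo-o-oooo
-ooooooooooo-o--ooo
count of o: 15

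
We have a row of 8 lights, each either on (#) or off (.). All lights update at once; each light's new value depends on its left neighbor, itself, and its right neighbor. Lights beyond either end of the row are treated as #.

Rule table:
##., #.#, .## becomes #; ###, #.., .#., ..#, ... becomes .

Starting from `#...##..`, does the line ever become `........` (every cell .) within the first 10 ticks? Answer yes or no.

no

tick 1: #...##..  (fixed point — unchanged through tick 10)
tick 10 is #...##.., still not uniform .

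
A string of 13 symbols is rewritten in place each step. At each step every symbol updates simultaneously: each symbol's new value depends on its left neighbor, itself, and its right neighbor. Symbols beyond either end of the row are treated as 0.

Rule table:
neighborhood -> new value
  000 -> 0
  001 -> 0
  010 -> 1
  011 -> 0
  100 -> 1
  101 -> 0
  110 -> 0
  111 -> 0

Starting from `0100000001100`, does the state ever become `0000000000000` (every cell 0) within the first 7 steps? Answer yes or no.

0110000000010
0001000000011
0001100000000
0000010000000
0000011000000
0000000100000
0000000110000
step 7 is 0000000110000, still not uniform 0

no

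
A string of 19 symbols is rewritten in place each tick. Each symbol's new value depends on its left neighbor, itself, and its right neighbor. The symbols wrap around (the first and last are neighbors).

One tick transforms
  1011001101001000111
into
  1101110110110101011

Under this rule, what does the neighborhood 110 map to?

At position 0 the neighborhood is 110; the next row has 1 there.

1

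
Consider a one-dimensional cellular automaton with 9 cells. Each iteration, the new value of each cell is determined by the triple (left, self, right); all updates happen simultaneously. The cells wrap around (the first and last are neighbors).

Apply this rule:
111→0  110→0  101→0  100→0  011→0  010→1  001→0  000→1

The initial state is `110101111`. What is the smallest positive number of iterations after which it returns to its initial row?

iteration 1: 000100000
iteration 2: 110101111

2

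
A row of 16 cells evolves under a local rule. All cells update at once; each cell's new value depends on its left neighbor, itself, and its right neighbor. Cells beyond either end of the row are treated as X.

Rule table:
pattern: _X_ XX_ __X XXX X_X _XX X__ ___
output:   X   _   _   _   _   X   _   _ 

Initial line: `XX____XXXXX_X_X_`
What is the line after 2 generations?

______X_____X_X_

______X_____X_X_
______X_____X_X_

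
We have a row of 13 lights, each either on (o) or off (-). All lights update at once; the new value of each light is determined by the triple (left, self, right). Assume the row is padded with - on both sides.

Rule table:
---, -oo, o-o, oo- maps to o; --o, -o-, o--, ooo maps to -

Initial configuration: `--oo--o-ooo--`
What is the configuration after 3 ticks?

o-oo---oo-o-o
-ooo-o-ooo-o-
-o-oo-oo-oo--

-o-oo-oo-oo--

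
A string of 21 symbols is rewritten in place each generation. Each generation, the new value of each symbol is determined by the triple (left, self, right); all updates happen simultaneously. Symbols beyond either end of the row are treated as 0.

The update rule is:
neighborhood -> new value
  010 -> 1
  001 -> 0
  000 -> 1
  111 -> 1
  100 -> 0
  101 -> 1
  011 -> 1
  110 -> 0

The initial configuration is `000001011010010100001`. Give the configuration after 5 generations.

111101100101111011001

111101110110011101101
111011101100011011011
110111011001010110110
101110110001111101100
111101100101111011001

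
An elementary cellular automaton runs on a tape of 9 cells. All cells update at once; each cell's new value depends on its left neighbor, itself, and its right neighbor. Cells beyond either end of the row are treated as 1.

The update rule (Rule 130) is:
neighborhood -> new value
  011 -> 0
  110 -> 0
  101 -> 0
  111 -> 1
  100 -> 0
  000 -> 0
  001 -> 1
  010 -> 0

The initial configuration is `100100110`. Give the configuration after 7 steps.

000100100

001001000
010010001
000100010
001000100
010001001
000010010
000100100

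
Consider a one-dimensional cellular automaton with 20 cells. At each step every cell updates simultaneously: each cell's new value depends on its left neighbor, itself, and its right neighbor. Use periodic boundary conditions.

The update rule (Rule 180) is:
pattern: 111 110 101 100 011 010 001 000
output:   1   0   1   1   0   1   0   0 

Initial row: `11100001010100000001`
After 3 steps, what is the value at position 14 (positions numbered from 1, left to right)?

11010001111110000000
00111000111101000000
00010100011011100000
position 14 holds 1

1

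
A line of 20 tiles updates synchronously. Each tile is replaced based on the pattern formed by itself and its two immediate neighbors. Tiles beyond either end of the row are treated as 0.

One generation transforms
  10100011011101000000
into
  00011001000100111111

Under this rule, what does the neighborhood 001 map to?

0

At position 5 the neighborhood is 001; the next row has 0 there.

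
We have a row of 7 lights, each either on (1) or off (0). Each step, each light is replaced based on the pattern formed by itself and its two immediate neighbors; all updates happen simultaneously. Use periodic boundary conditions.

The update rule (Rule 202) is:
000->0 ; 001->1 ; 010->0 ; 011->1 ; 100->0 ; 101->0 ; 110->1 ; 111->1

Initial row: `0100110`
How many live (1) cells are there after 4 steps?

6

1001110
0011110
0111110
1111110
count of 1: 6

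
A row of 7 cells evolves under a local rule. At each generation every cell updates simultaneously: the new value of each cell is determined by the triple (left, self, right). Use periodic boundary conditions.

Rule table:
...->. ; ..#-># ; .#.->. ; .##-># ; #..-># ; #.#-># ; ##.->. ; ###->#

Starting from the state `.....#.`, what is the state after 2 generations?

....#.#
#..#.#.

#..#.#.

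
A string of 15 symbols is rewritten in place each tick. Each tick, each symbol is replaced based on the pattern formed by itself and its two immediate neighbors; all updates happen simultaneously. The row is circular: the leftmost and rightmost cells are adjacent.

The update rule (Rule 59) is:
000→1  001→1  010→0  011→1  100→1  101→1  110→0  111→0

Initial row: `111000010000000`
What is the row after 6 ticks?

100111101111111
011100011000000
110011110111111
001110001100000
111001111011111
000111000110000

000111000110000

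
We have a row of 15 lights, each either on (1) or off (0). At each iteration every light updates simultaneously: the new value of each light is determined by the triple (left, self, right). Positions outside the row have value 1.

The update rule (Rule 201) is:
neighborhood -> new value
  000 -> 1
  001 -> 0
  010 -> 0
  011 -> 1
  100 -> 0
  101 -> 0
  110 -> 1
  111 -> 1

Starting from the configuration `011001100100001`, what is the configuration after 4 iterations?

iteration 1: 011001100001101
iteration 2: 011001101101101
iteration 3: 011001101101101  (fixed point — unchanged through iteration 4)

011001101101101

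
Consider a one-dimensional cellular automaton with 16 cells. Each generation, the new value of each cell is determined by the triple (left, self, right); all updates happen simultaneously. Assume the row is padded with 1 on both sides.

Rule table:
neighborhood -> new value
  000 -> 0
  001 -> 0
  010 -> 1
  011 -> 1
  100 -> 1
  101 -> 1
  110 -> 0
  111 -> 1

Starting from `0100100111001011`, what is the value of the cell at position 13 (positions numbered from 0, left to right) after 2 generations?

1110110110101111
1101101101111111
position 13 holds 1

1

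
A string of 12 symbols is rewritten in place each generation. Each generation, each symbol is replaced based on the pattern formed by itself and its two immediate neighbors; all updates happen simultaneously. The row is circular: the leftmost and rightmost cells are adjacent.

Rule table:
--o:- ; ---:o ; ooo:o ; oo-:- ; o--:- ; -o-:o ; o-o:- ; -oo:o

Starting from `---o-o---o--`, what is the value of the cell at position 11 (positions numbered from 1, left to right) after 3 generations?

generation 1: oo-o-o-o-o-o
generation 2: o--o-o-o-o-o
generation 3: ---o-o-o-o-o
position 11 holds -

-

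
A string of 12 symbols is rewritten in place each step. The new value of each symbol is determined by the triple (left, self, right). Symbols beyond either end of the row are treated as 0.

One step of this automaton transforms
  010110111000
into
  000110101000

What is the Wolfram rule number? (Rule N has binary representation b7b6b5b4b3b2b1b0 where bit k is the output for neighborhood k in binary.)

72

position 7: 111 → 0  (bit 7 = 0)
position 4: 110 → 1  (bit 6 = 1)
position 2: 101 → 0  (bit 5 = 0)
position 9: 100 → 0  (bit 4 = 0)
position 3: 011 → 1  (bit 3 = 1)
position 1: 010 → 0  (bit 2 = 0)
position 0: 001 → 0  (bit 1 = 0)
position 10: 000 → 0  (bit 0 = 0)
bits b7..b0 = 01001000 = 72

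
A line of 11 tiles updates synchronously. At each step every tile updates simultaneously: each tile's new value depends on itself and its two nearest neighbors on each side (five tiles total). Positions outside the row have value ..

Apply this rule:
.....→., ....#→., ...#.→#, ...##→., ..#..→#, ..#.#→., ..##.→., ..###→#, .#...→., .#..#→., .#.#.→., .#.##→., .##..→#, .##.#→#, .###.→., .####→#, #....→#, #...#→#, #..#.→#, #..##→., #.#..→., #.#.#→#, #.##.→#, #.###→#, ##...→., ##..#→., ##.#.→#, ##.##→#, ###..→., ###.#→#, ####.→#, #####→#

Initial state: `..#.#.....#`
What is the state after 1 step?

.#....#..##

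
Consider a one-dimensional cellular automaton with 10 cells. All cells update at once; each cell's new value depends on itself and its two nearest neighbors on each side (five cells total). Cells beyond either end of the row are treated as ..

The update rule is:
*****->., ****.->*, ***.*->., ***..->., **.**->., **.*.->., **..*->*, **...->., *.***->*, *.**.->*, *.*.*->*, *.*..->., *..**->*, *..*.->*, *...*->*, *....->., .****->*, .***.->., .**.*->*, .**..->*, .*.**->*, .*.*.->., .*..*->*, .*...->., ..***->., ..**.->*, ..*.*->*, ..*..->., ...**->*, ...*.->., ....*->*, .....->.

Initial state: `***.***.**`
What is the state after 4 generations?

..****.**.

generation 1: ....*...**
generation 2: ..*...****
generation 3: *...**.**.
generation 4: ..****.**.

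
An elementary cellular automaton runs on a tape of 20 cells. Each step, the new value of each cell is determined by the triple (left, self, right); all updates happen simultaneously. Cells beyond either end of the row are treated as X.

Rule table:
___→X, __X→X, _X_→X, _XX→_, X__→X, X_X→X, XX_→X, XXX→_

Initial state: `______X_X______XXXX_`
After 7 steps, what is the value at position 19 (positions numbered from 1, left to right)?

X

XXXXXXXXXXXXXXX___XX
______________XXXX__
XXXXXXXXXXXXXX___XXX
_____________XXXX___
XXXXXXXXXXXXX___XXXX
____________XXXX____
XXXXXXXXXXXX___XXXXX
position 19 holds X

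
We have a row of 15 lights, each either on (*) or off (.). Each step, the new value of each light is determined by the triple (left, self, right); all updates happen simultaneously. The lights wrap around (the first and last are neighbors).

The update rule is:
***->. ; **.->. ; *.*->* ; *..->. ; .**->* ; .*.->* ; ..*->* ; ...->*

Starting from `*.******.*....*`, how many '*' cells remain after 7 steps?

7

.**.....**.****
**..*****.**...
*..**....**..**
..**..****..**.
***..**....**..
*...**..****..*
..***..**....**
count of *: 7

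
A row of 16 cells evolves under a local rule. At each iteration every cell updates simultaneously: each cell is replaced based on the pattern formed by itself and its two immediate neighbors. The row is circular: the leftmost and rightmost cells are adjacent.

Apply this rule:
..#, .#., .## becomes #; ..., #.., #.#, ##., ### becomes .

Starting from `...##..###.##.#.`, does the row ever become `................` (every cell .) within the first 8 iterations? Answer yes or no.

no

..##..##...#..#.
.##..##...##.##.
##..##...##..#..
#..##...##..##.#
..##...##..##..#
.##...##..##..##
.#...##..##..##.
##..##..##..##..
iteration 8 is ##..##..##..##.., still not uniform .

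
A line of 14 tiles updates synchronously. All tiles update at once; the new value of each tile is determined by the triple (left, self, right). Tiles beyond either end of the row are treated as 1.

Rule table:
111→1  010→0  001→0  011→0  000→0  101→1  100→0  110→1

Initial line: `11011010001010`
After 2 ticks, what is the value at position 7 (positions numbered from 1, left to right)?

0

tick 1: 11101100000101
tick 2: 11110100000010
position 7 holds 0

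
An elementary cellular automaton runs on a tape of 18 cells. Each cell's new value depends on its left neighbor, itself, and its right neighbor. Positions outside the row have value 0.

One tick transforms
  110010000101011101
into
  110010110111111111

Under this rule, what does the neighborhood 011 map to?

1

At position 0 the neighborhood is 011; the next row has 1 there.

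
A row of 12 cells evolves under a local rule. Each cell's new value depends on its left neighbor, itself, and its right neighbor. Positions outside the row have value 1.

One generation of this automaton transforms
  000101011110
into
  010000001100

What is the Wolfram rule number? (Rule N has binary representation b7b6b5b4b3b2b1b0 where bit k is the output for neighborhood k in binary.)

position 8: 111 → 1  (bit 7 = 1)
position 10: 110 → 0  (bit 6 = 0)
position 4: 101 → 0  (bit 5 = 0)
position 0: 100 → 0  (bit 4 = 0)
position 7: 011 → 0  (bit 3 = 0)
position 3: 010 → 0  (bit 2 = 0)
position 2: 001 → 0  (bit 1 = 0)
position 1: 000 → 1  (bit 0 = 1)
bits b7..b0 = 10000001 = 129

129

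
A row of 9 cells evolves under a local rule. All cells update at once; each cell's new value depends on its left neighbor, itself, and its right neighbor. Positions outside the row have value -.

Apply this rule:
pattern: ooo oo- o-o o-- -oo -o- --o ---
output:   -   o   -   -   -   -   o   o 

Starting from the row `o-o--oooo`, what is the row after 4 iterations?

----o---o
oooo--oo-
---o-o-o-
ooo------

ooo------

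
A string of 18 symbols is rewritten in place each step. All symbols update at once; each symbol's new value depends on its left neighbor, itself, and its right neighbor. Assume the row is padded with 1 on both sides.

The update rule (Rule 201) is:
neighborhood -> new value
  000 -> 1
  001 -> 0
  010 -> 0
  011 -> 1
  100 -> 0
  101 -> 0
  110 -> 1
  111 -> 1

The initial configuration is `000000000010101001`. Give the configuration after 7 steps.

011111111000000001
011111111011111101
011111111011111101  (fixed point — unchanged through step 7)

011111111011111101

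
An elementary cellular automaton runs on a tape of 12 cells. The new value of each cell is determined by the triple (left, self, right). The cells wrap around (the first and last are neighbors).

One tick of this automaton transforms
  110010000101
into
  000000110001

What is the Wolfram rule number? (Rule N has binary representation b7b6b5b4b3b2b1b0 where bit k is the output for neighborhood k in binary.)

9

position 0: 111 → 0  (bit 7 = 0)
position 1: 110 → 0  (bit 6 = 0)
position 10: 101 → 0  (bit 5 = 0)
position 2: 100 → 0  (bit 4 = 0)
position 11: 011 → 1  (bit 3 = 1)
position 4: 010 → 0  (bit 2 = 0)
position 3: 001 → 0  (bit 1 = 0)
position 6: 000 → 1  (bit 0 = 1)
bits b7..b0 = 00001001 = 9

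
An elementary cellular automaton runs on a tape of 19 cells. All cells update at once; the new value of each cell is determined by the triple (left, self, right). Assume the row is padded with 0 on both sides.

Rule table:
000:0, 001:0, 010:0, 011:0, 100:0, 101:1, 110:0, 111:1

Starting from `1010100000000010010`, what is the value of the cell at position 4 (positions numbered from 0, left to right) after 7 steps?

step 1: 0101000000000000000
step 2: 0010000000000000000
step 3: 0000000000000000000
step 4: 0000000000000000000  (fixed point — unchanged through step 7)
position 4 holds 0

0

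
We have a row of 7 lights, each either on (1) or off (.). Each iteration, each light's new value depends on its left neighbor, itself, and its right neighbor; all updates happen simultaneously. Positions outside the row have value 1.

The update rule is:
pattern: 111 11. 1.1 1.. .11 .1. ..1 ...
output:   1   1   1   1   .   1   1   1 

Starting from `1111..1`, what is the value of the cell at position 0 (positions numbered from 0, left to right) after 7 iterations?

iteration 1: 111111.
iteration 2: 1111111
iteration 3: 1111111  (fixed point — unchanged through iteration 7)
position 0 holds 1

1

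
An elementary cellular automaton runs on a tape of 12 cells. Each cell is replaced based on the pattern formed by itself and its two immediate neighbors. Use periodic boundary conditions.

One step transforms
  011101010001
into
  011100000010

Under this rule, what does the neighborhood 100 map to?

At position 8 the neighborhood is 100; the next row has 0 there.

0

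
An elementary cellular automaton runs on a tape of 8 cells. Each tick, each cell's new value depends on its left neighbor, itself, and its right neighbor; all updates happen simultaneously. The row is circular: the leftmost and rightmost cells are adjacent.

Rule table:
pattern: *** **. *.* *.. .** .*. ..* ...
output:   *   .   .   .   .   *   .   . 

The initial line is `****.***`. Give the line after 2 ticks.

***...**
**.....*

**.....*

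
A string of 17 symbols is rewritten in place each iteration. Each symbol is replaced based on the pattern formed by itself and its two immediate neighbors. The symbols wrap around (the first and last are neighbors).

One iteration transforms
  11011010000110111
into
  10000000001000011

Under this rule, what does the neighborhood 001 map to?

At position 10 the neighborhood is 001; the next row has 1 there.

1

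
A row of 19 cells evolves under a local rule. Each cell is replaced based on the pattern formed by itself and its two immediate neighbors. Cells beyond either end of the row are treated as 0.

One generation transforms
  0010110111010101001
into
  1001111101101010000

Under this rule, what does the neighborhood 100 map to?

0

At position 16 the neighborhood is 100; the next row has 0 there.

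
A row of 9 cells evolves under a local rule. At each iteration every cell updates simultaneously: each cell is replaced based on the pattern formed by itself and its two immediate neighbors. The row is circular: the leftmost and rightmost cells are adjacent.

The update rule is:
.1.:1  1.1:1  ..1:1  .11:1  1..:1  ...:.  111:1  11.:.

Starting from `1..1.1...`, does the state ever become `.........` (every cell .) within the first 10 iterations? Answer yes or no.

no

1111111.1
111111.11
11111.111
1111.1111
111.11111
11.111111
1.1111111
.11111111
11111111.
1111111.1
iteration 10 is 1111111.1, still not uniform .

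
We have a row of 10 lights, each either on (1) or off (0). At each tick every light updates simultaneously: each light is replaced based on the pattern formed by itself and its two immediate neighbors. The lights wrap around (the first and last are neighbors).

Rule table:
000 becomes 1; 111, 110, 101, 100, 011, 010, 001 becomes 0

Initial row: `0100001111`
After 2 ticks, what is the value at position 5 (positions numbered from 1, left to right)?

0

0001100000
1100001111
position 5 holds 0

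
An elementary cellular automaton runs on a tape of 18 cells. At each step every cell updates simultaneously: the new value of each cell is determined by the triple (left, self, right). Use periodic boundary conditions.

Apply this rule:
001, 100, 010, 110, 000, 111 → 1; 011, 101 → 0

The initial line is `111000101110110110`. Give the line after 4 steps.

011111100110010010
101111111011111111
100111111001111111
111011111110111111

111011111110111111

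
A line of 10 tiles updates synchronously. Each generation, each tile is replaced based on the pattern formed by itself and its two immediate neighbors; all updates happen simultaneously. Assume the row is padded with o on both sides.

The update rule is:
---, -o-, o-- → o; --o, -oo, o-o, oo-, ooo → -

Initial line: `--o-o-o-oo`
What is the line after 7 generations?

o-o-o-o---
--o-o-ooo-
o-o-o-----
--o-ooooo-
o-o-------
--ooooooo-
o---------

o---------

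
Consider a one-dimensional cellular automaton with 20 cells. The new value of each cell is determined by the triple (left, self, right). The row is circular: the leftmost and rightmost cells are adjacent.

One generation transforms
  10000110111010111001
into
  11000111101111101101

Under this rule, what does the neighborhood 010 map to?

At position 12 the neighborhood is 010; the next row has 1 there.

1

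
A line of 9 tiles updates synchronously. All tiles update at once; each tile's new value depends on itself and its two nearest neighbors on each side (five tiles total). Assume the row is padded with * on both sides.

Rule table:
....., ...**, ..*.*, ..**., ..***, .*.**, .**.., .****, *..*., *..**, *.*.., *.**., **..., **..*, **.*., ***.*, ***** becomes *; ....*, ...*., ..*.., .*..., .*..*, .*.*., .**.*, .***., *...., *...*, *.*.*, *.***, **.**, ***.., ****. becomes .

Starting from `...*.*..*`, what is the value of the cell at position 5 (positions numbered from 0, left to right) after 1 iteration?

*..*.*.**
position 5 holds *

*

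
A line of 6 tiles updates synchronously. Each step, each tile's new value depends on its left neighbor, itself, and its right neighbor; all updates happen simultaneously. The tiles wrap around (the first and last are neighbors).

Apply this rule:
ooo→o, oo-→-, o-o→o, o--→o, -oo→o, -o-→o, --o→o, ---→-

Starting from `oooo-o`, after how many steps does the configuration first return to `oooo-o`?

6

ooo-oo
oo-ooo
o-oooo
-ooooo
ooooo-
oooo-o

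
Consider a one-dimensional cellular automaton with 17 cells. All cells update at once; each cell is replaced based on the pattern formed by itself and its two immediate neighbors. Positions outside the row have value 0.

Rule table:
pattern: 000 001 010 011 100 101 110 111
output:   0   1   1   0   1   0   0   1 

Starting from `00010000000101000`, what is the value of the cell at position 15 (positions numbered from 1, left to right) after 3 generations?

generation 1: 00111000001101100
generation 2: 01010100010000010
generation 3: 11010110111000111
position 15 holds 1

1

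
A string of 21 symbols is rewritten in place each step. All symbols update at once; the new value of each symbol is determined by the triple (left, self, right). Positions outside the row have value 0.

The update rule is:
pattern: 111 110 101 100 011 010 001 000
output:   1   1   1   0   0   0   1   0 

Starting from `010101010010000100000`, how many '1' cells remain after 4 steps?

4

101010100100001000000
010101001000010000000
101010010000100000000
010100100001000000000
count of 1: 4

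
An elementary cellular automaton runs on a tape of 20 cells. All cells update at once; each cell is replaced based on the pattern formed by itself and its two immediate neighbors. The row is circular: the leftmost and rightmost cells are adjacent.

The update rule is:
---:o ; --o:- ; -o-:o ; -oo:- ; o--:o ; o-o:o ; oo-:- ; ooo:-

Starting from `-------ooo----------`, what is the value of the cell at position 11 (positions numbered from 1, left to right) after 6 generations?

-

oooooo----oooooooooo
------ooo-----------
ooooo----ooooooooooo
-----ooo------------
oooo----oooooooooooo
----ooo-------------
position 11 holds -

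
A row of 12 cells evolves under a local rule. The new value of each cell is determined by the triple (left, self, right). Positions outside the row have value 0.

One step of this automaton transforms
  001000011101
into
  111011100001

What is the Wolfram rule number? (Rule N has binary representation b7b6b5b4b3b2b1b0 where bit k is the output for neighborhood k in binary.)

7

position 8: 111 → 0  (bit 7 = 0)
position 9: 110 → 0  (bit 6 = 0)
position 10: 101 → 0  (bit 5 = 0)
position 3: 100 → 0  (bit 4 = 0)
position 7: 011 → 0  (bit 3 = 0)
position 2: 010 → 1  (bit 2 = 1)
position 1: 001 → 1  (bit 1 = 1)
position 0: 000 → 1  (bit 0 = 1)
bits b7..b0 = 00000111 = 7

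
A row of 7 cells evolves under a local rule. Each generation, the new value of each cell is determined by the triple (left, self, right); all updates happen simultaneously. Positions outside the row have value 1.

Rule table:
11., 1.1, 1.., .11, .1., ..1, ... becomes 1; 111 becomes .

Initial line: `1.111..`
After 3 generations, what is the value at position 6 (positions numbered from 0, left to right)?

1

111.111
..111..
111.111
position 6 holds 1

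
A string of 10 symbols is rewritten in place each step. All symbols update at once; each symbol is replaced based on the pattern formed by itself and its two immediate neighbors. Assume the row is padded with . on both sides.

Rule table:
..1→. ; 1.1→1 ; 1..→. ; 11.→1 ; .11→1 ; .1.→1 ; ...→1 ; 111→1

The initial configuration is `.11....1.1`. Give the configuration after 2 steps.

.111111111

step 1: .11.11.111
step 2: .111111111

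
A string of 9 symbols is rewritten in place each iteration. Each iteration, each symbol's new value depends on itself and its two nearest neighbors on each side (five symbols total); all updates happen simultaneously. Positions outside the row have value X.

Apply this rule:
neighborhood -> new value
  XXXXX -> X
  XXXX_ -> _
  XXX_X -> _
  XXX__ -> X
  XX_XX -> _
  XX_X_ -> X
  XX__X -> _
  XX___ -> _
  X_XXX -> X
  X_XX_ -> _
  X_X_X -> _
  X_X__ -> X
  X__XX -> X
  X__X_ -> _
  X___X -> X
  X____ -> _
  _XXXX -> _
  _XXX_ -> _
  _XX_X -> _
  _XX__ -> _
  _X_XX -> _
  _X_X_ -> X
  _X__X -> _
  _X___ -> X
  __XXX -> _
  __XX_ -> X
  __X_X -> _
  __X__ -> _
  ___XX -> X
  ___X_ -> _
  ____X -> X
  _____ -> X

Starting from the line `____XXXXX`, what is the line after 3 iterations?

_______X_

iteration 1: __XX__XXX
iteration 2: _XX__X__X
iteration 3: _______X_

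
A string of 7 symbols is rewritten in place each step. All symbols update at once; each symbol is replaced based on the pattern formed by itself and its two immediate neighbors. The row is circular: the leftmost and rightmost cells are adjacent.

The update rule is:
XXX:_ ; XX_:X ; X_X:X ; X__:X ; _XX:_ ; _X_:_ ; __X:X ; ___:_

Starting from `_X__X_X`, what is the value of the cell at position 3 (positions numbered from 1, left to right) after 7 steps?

X

X_XX_X_
_X_XX_X
X_X_XX_
_X_X_XX
X_X_X_X
XX_X_X_
_XX_X_X
position 3 holds X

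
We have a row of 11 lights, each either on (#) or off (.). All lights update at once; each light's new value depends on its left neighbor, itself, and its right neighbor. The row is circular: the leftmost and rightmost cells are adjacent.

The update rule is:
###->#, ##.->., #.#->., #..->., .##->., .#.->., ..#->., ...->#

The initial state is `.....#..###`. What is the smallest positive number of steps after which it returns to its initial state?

step 1: .###.....#.
step 2: ..#..###...
step 3: #.....#..##
step 4: ..###.....#
step 5: ...#..###..
step 6: ##.....#..#
step 7: #..###.....
step 8: ....#..###.
step 9: ###.....#..
step 10: .#..###....
step 11: .....#..###

11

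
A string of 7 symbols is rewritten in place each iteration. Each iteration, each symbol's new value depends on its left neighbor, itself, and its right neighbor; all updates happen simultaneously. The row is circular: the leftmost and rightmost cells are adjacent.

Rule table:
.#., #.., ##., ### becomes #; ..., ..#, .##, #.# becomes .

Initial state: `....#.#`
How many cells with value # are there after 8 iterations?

3

iteration 1: #...#.#
iteration 2: ##..#..
iteration 3: .##.##.
iteration 4: ..#..##
iteration 5: #.##..#
iteration 6: #..##..
iteration 7: ##..##.
iteration 8: .##..#.
count of #: 3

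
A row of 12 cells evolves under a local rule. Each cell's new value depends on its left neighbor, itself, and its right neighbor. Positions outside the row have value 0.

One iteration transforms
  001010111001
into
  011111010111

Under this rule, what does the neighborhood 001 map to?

At position 1 the neighborhood is 001; the next row has 1 there.

1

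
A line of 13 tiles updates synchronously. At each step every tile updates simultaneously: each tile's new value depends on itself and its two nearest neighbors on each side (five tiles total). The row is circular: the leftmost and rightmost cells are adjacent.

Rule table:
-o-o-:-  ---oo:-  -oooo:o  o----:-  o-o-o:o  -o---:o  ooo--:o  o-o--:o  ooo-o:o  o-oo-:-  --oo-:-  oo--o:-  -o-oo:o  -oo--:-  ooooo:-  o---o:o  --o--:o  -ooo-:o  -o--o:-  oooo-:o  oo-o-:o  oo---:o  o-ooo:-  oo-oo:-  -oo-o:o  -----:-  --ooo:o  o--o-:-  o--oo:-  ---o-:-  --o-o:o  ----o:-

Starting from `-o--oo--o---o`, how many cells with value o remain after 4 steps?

-o------ooo-o
-oo-----ooooo
---o----oo-oo
oo-oo----o---
count of o: 5

5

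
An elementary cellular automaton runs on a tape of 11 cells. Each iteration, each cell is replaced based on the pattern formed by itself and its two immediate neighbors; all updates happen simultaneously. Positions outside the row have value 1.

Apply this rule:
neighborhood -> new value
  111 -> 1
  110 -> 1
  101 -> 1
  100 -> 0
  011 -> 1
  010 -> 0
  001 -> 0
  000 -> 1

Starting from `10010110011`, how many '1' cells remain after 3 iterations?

8

10001110011
10101110011
11011110011
count of 1: 8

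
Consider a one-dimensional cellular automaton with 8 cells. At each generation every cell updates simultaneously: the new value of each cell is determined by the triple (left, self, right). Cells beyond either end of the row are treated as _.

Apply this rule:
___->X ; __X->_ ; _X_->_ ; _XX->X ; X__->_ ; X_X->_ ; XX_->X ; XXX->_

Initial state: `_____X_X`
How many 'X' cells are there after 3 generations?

XXXX____
X__X_XXX
_____X_X
count of X: 2

2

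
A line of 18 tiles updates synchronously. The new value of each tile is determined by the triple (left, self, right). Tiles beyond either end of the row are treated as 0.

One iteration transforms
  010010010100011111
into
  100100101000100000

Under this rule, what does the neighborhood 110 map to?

0

At position 17 the neighborhood is 110; the next row has 0 there.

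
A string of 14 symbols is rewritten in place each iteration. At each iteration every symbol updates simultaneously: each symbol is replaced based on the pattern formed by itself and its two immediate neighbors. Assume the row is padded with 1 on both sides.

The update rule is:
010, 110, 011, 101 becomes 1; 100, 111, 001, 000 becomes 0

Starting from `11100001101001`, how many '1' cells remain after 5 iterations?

4

iteration 1: 00100001111001
iteration 2: 00100001001001
iteration 3: 00100001001001  (fixed point — unchanged through iteration 5)
count of 1: 4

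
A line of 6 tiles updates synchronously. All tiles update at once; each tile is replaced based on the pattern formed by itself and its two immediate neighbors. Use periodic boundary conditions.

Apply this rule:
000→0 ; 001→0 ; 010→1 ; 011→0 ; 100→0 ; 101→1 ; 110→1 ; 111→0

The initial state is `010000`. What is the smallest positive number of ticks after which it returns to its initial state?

tick 1: 010000

1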